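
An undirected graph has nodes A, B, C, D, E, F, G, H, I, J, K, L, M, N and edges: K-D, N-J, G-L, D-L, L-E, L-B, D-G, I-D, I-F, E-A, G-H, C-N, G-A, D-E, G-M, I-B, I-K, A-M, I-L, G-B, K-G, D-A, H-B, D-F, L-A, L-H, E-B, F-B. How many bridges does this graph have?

The edges on the cycle K-D-E-A-M-G-K are not bridges since each lies on that cycle.
But removing N-J disconnects N from J; removing C-N disconnects C from N — these are bridges.
That makes 2 bridges.

2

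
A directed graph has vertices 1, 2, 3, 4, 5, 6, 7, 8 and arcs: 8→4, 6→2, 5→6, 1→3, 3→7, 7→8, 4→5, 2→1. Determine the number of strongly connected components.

1

{1, 2, 3, 4, 5, 6, 7, 8} are all mutually reachable — one SCC of size 8.
That gives 1 strongly connected component.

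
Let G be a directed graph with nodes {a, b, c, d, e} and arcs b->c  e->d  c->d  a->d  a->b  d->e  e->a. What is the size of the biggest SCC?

5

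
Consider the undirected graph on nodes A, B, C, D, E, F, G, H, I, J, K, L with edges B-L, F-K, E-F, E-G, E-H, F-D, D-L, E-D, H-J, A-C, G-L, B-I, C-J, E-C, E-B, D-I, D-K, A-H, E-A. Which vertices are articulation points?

E

Removing E increases the component count from 1 to 2, so E is a cut vertex.
By contrast removing H leaves 1 component; it is not a cut vertex. No other vertex is a cut vertex either.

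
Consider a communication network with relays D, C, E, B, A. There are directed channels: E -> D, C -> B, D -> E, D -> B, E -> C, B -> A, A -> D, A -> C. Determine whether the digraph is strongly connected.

From A we can reach every vertex (A, B, C, D, E), and every vertex can reach A (A, B, C, D, E). So the whole graph is one strongly connected component.

Yes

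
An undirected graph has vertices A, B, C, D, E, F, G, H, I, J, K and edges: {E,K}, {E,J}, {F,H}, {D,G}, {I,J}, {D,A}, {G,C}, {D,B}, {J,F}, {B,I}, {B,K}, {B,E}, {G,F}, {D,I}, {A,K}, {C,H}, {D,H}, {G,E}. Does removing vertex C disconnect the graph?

Deleting C leaves 1 component (was 1) (its neighbors G, H remain connected to each other), so C is not a cut vertex.

No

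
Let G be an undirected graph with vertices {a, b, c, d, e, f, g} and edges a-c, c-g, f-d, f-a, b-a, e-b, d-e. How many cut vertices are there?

Removing a increases the component count from 1 to 2, so a is a cut vertex.
Removing c increases the component count from 1 to 2, so c is a cut vertex.
By contrast removing g leaves 1 component; it is not a cut vertex. No other vertex is a cut vertex either.

2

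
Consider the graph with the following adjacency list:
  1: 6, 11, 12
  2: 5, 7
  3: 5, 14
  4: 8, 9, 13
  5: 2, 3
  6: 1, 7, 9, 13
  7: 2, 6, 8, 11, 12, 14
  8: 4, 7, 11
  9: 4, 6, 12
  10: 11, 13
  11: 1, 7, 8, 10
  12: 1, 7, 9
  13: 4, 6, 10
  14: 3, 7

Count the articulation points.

1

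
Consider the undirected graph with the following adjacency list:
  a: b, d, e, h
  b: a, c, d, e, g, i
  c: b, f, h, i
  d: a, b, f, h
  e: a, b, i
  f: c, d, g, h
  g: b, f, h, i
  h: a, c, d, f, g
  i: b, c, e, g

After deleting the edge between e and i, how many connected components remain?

e and i are still connected via e-b-i, so the component count stays at 1.

1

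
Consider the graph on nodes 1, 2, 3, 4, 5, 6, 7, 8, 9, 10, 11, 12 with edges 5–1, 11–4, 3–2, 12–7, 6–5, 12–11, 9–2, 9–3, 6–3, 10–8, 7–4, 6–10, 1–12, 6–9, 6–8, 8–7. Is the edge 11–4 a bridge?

After removing 11–4, the path 11-12-7-4 still connects them, so the edge is not a bridge.

No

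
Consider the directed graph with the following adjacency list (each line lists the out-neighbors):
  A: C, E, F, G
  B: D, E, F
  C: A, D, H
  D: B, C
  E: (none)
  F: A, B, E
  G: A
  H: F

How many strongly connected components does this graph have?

{A, B, C, D, F, G, H} are all mutually reachable — one SCC of size 7.
{E} is an SCC by itself.
That gives 2 strongly connected components.

2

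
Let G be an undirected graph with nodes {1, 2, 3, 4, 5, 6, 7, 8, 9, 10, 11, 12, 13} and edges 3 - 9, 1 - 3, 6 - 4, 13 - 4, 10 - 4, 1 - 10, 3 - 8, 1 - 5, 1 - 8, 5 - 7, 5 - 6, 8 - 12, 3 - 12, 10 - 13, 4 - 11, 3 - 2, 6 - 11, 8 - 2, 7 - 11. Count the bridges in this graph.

1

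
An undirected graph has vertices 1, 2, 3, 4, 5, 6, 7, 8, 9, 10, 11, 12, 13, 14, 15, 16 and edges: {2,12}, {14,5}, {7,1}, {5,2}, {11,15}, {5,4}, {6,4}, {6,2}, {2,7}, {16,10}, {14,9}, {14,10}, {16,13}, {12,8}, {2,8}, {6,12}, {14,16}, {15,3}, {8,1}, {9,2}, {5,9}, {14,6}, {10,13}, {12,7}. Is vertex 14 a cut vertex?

Yes

Deleting 14 raises the number of components from 2 to 3, so 14 is a cut vertex.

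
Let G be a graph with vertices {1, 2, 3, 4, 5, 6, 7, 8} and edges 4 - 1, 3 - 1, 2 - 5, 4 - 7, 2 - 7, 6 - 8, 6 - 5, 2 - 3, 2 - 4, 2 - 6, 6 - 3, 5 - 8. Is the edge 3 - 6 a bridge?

After removing 3 - 6, the path 3-2-6 still connects them, so the edge is not a bridge.

No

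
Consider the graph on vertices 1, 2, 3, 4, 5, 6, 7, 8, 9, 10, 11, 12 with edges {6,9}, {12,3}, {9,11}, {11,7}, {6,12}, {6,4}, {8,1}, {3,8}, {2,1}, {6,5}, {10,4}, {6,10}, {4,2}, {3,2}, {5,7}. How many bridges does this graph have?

0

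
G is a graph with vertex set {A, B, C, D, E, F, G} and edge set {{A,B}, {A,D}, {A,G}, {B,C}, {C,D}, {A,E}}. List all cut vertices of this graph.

A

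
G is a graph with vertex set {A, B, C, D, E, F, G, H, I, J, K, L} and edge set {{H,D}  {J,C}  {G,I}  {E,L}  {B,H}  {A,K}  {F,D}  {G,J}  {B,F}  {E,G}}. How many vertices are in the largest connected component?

6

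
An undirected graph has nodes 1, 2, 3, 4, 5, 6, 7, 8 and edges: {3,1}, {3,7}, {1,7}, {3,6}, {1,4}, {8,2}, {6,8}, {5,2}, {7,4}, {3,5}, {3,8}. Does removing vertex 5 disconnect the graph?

No

Deleting 5 leaves 1 component (was 1) (its neighbors 2, 3 remain connected to each other), so 5 is not a cut vertex.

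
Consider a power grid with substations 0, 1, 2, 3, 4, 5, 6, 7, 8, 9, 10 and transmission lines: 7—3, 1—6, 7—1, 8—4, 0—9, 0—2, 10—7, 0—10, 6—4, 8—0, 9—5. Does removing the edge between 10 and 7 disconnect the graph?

After removing 10—7, the path 10-0-8-4-6-1-7 still connects them, so the edge is not a bridge.

No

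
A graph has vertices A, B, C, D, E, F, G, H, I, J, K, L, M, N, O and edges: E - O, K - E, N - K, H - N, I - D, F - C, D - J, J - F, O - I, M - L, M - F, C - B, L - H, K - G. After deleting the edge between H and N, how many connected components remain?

H and N are still connected via H-L-M-F-J-D-I-O-E-K-N, so the component count stays at 2.

2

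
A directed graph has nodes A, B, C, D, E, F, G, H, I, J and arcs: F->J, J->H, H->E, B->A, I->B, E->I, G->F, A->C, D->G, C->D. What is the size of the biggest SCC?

{A, B, C, D, E, F, G, H, I, J} are all mutually reachable — one SCC of size 10.
The largest has 10 vertices.

10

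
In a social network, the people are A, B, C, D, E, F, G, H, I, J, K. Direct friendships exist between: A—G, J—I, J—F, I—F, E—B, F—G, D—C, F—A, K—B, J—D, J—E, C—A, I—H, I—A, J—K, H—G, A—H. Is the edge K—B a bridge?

No

After removing K—B, the path K-J-E-B still connects them, so the edge is not a bridge.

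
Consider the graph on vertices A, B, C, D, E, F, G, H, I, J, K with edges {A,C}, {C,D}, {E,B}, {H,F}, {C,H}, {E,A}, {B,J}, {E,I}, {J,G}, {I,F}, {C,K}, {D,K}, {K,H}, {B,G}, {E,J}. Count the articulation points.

1

Removing E increases the component count from 1 to 2, so E is a cut vertex.
By contrast removing D leaves 1 component; it is not a cut vertex. No other vertex is a cut vertex either.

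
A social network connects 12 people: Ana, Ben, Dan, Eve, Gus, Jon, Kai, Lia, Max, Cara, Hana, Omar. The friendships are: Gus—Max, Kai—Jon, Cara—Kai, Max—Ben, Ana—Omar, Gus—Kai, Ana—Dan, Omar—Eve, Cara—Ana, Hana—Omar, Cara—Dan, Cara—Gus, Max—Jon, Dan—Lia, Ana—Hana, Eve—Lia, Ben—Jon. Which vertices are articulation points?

Cara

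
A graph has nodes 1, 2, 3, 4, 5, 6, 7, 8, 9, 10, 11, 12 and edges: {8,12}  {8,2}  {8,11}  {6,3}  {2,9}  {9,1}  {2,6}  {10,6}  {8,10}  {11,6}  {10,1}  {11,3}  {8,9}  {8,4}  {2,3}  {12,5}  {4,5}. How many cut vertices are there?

Removing 8 increases the component count from 2 to 3, so 8 is a cut vertex.
By contrast removing 2 leaves 2 components; it is not a cut vertex. No other vertex is a cut vertex either.

1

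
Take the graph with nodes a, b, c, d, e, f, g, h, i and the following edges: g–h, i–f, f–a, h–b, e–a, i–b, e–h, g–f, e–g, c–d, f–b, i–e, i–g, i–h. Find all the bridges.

The edges on the cycle i-e-g-h-b-i are not bridges since each lies on that cycle.
But removing d–c disconnects d from c — this is a bridge.

c-d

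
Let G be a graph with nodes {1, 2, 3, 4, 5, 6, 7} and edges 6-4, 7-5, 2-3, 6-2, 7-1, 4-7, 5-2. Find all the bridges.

1-7, 2-3

The edges on the cycle 6-4-7-5-2-6 are not bridges since each lies on that cycle.
But removing 2-3 disconnects 2 from 3; removing 7-1 disconnects 7 from 1 — these are bridges.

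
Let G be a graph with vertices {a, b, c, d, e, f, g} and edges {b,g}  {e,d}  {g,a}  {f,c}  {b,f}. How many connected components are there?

2

Starting from d we can reach d, e. That is one component of size 2.
Starting from a we can reach a, b, c, f, g. That is one component of size 5.
Total: 2 components.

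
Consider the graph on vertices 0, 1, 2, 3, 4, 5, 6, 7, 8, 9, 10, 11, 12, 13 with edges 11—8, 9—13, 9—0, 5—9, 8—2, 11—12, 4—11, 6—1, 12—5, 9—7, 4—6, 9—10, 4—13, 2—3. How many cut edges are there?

The edges on the cycle 4-11-12-5-9-13-4 are not bridges since each lies on that cycle.
But removing 0—9 disconnects 0 from 9; removing 1—6 disconnects 1 from 6; removing 9—7 disconnects 9 from 7; removing 2—3 disconnects 2 from 3 — these are bridges.
In total 8 edges are bridges.

8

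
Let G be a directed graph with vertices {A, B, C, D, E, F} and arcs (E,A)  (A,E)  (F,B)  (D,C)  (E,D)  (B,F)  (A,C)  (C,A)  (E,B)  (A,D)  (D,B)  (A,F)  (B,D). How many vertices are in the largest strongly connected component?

{A, B, C, D, E, F} are all mutually reachable — one SCC of size 6.
The largest has 6 vertices.

6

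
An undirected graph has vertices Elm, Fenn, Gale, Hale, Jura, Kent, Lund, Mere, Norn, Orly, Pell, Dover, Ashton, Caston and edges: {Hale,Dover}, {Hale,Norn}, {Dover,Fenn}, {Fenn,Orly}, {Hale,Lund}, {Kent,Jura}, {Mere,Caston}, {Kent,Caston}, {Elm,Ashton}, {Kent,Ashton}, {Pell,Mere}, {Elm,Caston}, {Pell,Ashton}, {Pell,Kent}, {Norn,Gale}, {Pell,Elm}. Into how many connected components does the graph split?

2

Starting from Elm we can reach Elm, Jura, Kent, Mere, Pell, Ashton, Caston. That is one component of size 7.
Starting from Fenn we can reach Fenn, Gale, Hale, Lund, Norn, Orly, Dover. That is one component of size 7.
Total: 2 components.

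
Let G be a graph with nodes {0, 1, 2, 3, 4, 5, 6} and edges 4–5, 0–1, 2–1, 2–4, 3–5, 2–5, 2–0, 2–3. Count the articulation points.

Removing 2 increases the component count from 2 to 3, so 2 is a cut vertex.
By contrast removing 3 leaves 2 components; it is not a cut vertex. No other vertex is a cut vertex either.

1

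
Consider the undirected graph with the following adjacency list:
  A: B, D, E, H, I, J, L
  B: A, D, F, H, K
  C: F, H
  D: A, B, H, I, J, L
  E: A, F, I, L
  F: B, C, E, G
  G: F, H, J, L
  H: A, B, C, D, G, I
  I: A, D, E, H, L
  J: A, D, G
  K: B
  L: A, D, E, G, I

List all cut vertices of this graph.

Removing B increases the component count from 1 to 2, so B is a cut vertex.
By contrast removing K leaves 1 component; it is not a cut vertex. No other vertex is a cut vertex either.

B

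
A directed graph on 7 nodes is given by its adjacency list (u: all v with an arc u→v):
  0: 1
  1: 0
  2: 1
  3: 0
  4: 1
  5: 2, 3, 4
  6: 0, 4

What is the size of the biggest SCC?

2

{0, 1} are all mutually reachable — one SCC of size 2.
{6} is an SCC by itself.
{5} is an SCC by itself.
{2} is an SCC by itself.
{3} is an SCC by itself.
(and 1 more singleton SCC)
The largest has 2 vertices.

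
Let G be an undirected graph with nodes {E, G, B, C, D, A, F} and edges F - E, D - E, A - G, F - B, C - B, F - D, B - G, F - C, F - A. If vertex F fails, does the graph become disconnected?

Deleting F raises the number of components from 1 to 2, so F is a cut vertex.

Yes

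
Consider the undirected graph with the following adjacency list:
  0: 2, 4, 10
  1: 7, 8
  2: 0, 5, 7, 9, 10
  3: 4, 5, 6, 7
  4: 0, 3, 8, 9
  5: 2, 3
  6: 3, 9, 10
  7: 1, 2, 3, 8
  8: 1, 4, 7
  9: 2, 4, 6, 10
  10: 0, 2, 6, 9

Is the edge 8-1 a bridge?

After removing 8-1, the path 8-7-1 still connects them, so the edge is not a bridge.

No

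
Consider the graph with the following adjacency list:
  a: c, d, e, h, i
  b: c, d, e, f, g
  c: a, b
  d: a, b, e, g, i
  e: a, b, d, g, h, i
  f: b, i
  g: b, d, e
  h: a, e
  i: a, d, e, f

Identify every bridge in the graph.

none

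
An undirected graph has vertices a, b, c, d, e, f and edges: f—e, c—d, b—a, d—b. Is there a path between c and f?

No

The component containing c is {a, b, c, d}, and f is not in it.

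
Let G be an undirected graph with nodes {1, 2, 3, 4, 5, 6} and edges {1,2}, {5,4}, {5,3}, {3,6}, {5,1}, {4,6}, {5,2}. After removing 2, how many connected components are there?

With 2 gone, the remaining components are: {1, 3, 4, 5, 6}.
That is 1 component.

1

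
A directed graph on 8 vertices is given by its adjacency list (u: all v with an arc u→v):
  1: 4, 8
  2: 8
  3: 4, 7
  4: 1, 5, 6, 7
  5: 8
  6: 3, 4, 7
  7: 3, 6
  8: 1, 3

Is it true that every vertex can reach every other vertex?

There is no directed path from 3 to 2, so the graph is not strongly connected.

No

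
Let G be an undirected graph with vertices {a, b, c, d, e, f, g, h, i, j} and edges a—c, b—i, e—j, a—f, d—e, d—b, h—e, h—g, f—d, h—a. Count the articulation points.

5

Removing a increases the component count from 1 to 2, so a is a cut vertex.
Removing b increases the component count from 1 to 2, so b is a cut vertex.
Removing d increases the component count from 1 to 2, so d is a cut vertex.
Likewise e, h are cut vertices.
By contrast removing g leaves 1 component; it is not a cut vertex. No other vertex is a cut vertex either.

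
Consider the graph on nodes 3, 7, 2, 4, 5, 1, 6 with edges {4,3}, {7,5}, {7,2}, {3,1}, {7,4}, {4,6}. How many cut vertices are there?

3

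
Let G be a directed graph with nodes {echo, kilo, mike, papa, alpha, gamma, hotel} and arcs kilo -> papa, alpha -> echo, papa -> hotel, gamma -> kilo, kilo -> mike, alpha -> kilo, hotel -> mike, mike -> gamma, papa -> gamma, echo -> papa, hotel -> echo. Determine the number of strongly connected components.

2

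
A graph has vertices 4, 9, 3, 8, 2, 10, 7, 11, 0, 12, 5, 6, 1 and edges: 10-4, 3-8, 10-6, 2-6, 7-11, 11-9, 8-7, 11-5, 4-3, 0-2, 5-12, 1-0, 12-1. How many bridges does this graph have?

The edges on the cycle 10-4-3-8-7-11-5-12-1-0-2-6-10 are not bridges since each lies on that cycle.
But removing 9-11 disconnects 9 from 11 — this is a bridge.

1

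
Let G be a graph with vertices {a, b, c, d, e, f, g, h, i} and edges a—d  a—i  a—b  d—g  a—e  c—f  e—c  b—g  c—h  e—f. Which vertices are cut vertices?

a, c, e

Removing a increases the component count from 1 to 3, so a is a cut vertex.
Removing c increases the component count from 1 to 2, so c is a cut vertex.
Removing e increases the component count from 1 to 2, so e is a cut vertex.
By contrast removing h leaves 1 component; it is not a cut vertex. No other vertex is a cut vertex either.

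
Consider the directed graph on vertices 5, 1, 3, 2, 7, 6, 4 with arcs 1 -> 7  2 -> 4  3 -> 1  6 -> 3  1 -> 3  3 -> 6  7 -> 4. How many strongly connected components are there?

{1, 3, 6} are all mutually reachable — one SCC of size 3.
{4} is an SCC by itself.
{7} is an SCC by itself.
{5} is an SCC by itself.
{2} is an SCC by itself.
That gives 5 strongly connected components.

5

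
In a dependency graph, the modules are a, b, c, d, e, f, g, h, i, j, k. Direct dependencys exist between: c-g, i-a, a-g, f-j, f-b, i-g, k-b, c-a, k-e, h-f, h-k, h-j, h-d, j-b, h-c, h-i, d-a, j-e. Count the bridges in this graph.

0

The edges on the cycle h-d-a-c-h are not bridges since each lies on that cycle.
Every edge lies on some cycle, so there are no bridges.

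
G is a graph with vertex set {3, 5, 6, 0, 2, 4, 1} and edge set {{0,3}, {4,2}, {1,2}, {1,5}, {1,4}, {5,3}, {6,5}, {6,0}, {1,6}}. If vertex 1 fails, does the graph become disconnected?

Deleting 1 raises the number of components from 1 to 2, so 1 is a cut vertex.

Yes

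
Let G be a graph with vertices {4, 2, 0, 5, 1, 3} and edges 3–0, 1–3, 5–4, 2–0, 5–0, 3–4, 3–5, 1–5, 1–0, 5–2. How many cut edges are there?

0

The edges on the cycle 1-3-5-2-0-1 are not bridges since each lies on that cycle.
Every edge lies on some cycle, so there are no bridges.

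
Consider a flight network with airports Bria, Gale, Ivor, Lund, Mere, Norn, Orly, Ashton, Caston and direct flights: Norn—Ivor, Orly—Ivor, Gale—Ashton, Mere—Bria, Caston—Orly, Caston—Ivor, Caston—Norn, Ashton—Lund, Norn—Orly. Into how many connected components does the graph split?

Starting from Bria we can reach Bria, Mere. That is one component of size 2.
Starting from Gale we can reach Gale, Lund, Ashton. That is one component of size 3.
Starting from Ivor we can reach Ivor, Norn, Orly, Caston. That is one component of size 4.
Total: 3 components.

3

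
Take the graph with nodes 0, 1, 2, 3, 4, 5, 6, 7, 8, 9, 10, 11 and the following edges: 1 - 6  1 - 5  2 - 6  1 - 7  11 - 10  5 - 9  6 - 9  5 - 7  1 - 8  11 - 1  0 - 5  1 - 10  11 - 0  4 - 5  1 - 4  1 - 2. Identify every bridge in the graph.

The edges on the cycle 11-1-4-5-0-11 are not bridges since each lies on that cycle.
But removing 8 - 1 disconnects 8 from 1 — this is a bridge.

1-8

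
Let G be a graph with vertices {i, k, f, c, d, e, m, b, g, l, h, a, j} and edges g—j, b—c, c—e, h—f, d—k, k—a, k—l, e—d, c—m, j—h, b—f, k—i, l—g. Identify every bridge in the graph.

The edges on the cycle b-c-e-d-k-l-g-j-h-f-b are not bridges since each lies on that cycle.
But removing i—k disconnects i from k; removing c—m disconnects c from m; removing k—a disconnects k from a — these are bridges.

a-k, c-m, i-k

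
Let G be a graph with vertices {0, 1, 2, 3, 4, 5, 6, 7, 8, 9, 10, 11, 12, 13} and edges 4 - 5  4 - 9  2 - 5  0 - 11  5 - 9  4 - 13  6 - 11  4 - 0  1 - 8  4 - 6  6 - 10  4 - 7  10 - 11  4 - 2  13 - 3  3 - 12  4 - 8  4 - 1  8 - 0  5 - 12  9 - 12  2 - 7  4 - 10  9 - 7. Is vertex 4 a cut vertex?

Yes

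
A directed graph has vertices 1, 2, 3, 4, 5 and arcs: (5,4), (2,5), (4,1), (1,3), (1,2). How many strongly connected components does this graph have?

{1, 2, 4, 5} are all mutually reachable — one SCC of size 4.
{3} is an SCC by itself.
That gives 2 strongly connected components.

2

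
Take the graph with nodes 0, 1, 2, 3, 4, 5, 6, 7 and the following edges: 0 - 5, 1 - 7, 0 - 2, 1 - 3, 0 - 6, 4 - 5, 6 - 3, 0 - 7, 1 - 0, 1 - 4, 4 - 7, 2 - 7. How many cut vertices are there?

0

Removing 6, for instance, still leaves 1 component. No single vertex removal increases the component count — the graph has no articulation points.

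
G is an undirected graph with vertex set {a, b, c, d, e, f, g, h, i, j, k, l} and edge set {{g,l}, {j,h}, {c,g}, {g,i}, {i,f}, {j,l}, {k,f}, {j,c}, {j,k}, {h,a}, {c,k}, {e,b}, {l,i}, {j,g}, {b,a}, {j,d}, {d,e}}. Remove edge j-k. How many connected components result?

1

j and k are still connected via j-c-k, so the component count stays at 1.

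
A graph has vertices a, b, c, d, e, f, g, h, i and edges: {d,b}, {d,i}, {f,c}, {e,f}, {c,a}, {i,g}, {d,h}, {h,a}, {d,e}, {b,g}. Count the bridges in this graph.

The edges on the cycle d-i-g-b-d are not bridges since each lies on that cycle.
Every edge lies on some cycle, so there are no bridges.

0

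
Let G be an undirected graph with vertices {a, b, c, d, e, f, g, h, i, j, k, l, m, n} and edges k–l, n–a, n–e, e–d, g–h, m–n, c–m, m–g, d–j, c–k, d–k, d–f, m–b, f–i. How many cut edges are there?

The edges on the cycle c-m-n-e-d-k-c are not bridges since each lies on that cycle.
But removing n–a disconnects n from a; removing d–f disconnects d from f; removing m–g disconnects m from g; removing h–g disconnects h from g — these are bridges.
In total 8 edges are bridges.

8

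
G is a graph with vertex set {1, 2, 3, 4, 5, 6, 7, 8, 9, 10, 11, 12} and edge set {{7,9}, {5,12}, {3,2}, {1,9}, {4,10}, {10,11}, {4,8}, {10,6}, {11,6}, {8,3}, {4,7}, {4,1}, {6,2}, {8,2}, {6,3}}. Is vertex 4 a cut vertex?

Yes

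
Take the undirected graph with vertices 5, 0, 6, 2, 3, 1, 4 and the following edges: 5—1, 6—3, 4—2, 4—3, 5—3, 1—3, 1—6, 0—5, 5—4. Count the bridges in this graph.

2

The edges on the cycle 5-1-6-3-4-5 are not bridges since each lies on that cycle.
But removing 5—0 disconnects 5 from 0; removing 4—2 disconnects 4 from 2 — these are bridges.
That makes 2 bridges.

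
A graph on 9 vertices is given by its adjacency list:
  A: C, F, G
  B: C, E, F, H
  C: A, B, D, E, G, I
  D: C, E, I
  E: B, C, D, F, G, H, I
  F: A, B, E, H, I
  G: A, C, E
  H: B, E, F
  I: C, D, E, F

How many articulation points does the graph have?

Removing C, for instance, still leaves 1 component. No single vertex removal increases the component count — the graph has no articulation points.

0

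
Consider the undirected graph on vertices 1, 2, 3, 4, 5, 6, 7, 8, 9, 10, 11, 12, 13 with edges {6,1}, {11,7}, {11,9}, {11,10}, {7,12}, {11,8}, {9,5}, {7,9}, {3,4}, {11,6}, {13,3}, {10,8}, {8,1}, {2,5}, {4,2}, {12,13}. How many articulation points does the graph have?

1

Removing 11 increases the component count from 1 to 2, so 11 is a cut vertex.
By contrast removing 1 leaves 1 component; it is not a cut vertex. No other vertex is a cut vertex either.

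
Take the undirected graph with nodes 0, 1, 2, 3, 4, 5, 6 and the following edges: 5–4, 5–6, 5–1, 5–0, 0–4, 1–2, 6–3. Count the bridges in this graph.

The edges on the cycle 5-0-4-5 are not bridges since each lies on that cycle.
But removing 6–3 disconnects 6 from 3; removing 1–2 disconnects 1 from 2; removing 5–6 disconnects 5 from 6; removing 5–1 disconnects 5 from 1 — these are bridges.
That makes 4 bridges.

4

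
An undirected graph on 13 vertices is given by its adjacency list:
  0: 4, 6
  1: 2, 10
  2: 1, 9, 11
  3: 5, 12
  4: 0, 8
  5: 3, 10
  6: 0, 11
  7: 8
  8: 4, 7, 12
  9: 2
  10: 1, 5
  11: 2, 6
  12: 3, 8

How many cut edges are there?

2

The edges on the cycle 10-1-2-11-6-0-4-8-12-3-5-10 are not bridges since each lies on that cycle.
But removing 7-8 disconnects 7 from 8; removing 2-9 disconnects 2 from 9 — these are bridges.
That makes 2 bridges.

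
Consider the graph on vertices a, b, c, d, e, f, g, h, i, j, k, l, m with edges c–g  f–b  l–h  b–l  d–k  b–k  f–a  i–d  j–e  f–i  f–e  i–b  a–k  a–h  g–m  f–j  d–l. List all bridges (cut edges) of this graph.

c-g, g-m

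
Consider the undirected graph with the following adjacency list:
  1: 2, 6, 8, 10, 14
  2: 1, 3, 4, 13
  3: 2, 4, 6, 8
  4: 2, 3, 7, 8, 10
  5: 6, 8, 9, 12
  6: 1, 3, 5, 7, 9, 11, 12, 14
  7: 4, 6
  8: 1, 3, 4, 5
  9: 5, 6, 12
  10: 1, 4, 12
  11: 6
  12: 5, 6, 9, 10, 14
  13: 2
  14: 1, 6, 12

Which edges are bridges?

The edges on the cycle 6-1-2-4-3-6 are not bridges since each lies on that cycle.
But removing 2-13 disconnects 2 from 13; removing 6-11 disconnects 6 from 11 — these are bridges.

11-6, 13-2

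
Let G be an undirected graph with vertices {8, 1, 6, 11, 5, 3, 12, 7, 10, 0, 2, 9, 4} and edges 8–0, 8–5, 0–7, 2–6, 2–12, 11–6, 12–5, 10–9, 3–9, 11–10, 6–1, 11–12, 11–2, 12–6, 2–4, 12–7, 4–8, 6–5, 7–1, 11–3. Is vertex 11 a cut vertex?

Yes

Deleting 11 raises the number of components from 1 to 2, so 11 is a cut vertex.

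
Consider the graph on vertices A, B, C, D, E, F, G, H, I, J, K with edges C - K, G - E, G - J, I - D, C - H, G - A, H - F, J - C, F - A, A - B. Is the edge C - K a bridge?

Yes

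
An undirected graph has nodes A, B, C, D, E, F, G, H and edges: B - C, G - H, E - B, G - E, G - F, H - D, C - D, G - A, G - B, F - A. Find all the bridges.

none

The edges on the cycle G-F-A-G are not bridges since each lies on that cycle.
Every edge lies on some cycle, so there are no bridges.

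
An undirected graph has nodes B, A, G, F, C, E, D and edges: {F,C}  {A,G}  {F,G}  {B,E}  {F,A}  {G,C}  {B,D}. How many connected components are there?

2

Starting from B we can reach B, D, E. That is one component of size 3.
Starting from A we can reach A, C, F, G. That is one component of size 4.
Total: 2 components.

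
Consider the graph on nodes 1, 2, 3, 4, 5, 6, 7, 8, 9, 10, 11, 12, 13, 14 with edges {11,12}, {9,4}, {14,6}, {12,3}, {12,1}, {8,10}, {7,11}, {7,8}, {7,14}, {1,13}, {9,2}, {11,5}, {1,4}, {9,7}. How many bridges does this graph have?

8

The edges on the cycle 9-7-11-12-1-4-9 are not bridges since each lies on that cycle.
But removing 7-8 disconnects 7 from 8; removing 11-5 disconnects 11 from 5; removing 1-13 disconnects 1 from 13; removing 12-3 disconnects 12 from 3 — these are bridges.
In total 8 edges are bridges.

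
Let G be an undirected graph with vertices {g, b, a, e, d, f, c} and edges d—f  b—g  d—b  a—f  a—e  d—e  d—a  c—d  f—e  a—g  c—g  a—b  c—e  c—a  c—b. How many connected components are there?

1

Starting from a we can reach a, b, c, d, e, f, g. That is one component of size 7.
Total: 1 component.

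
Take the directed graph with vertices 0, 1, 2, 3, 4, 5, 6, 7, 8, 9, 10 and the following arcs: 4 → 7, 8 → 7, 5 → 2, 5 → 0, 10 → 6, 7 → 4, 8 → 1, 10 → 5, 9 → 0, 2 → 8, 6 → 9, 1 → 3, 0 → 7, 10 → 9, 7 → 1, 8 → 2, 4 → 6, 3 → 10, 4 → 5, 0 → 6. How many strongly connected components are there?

1

{0, 1, 2, 3, 4, 5, 6, 7, 8, 9, 10} are all mutually reachable — one SCC of size 11.
That gives 1 strongly connected component.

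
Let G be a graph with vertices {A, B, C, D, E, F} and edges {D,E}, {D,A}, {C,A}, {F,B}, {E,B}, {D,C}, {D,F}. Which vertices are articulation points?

Removing D increases the component count from 1 to 2, so D is a cut vertex.
By contrast removing B leaves 1 component; it is not a cut vertex. No other vertex is a cut vertex either.

D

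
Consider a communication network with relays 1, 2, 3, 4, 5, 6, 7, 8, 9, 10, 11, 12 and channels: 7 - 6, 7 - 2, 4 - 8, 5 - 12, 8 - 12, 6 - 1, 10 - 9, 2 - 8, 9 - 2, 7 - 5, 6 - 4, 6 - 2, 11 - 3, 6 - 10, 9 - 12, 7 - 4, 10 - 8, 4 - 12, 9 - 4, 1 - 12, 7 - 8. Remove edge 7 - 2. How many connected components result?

2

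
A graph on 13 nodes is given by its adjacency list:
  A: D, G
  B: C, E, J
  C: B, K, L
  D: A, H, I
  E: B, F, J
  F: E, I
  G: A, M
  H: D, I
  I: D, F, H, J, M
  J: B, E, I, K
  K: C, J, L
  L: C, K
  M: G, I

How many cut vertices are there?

Removing I increases the component count from 1 to 2, so I is a cut vertex.
By contrast removing B leaves 1 component; it is not a cut vertex. No other vertex is a cut vertex either.

1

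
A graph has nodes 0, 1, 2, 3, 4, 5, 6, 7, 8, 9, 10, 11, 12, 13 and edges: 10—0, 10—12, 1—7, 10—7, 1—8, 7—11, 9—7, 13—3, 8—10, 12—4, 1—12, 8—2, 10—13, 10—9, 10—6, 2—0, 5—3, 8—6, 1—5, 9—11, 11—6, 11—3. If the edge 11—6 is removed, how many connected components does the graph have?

11 and 6 are still connected via 11-9-10-6, so the component count stays at 1.

1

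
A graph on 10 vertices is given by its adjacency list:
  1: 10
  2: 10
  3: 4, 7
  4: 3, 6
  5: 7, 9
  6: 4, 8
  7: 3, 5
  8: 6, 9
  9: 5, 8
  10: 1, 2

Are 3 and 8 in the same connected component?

From 3 we can reach 3, 4, 5, 6, 7, 8, 9, which includes 8.

Yes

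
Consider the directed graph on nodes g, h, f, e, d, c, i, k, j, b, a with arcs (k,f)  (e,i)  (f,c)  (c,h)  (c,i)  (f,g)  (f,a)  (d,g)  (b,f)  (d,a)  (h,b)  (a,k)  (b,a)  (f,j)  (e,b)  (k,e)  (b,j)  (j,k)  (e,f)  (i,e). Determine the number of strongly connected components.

{a, b, c, e, f, h, i, j, k} are all mutually reachable — one SCC of size 9.
{d} is an SCC by itself.
{g} is an SCC by itself.
That gives 3 strongly connected components.

3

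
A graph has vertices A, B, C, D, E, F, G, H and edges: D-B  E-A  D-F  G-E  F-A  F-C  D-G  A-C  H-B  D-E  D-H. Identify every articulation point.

D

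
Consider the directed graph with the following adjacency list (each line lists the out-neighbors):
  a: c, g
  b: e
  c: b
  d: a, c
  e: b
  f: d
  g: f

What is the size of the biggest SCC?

{a, d, f, g} are all mutually reachable — one SCC of size 4.
{b, e} are all mutually reachable — one SCC of size 2.
{c} is an SCC by itself.
The largest has 4 vertices.

4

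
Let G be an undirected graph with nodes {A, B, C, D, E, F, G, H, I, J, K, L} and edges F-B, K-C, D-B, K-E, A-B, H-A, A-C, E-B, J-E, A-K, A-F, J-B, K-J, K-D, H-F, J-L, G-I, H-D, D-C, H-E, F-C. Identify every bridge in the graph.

G-I, J-L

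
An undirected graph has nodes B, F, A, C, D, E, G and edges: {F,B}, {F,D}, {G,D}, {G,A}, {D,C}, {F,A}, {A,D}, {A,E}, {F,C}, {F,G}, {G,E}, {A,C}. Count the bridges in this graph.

1

The edges on the cycle A-D-C-A are not bridges since each lies on that cycle.
But removing B–F disconnects B from F — this is a bridge.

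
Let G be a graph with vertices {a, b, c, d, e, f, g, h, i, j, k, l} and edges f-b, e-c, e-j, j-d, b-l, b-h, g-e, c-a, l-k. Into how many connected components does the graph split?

3

i is isolated — a component by itself.
Starting from b we can reach b, f, h, k, l. That is one component of size 5.
Starting from a we can reach a, c, d, e, g, j. That is one component of size 6.
Total: 3 components.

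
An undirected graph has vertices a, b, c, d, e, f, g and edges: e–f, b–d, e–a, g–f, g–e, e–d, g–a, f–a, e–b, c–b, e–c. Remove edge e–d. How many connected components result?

e and d are still connected via e-b-d, so the component count stays at 1.

1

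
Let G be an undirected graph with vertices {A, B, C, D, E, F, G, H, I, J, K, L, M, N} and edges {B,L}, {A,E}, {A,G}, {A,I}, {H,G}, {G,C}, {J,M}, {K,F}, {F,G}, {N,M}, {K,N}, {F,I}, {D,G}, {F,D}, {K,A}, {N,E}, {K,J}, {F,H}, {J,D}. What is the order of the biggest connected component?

12

Starting from B we can reach B, L. That is one component of size 2.
Starting from A we can reach A, C, D, E, F, G, H, I, J, K, M, N. That is one component of size 12.
The largest has 12 vertices.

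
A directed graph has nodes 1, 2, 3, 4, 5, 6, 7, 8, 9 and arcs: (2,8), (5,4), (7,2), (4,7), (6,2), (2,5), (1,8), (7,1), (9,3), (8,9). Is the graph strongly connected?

There is no directed path from 8 to 1, so the graph is not strongly connected.

No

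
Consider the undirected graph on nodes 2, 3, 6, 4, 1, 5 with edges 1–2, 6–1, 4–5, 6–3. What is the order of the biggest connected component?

4

Starting from 4 we can reach 4, 5. That is one component of size 2.
Starting from 1 we can reach 1, 2, 3, 6. That is one component of size 4.
The largest has 4 vertices.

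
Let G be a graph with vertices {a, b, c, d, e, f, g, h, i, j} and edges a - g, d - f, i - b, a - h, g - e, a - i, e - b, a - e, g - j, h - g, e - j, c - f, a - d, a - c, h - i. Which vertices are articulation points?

Removing a increases the component count from 1 to 2, so a is a cut vertex.
By contrast removing j leaves 1 component; it is not a cut vertex. No other vertex is a cut vertex either.

a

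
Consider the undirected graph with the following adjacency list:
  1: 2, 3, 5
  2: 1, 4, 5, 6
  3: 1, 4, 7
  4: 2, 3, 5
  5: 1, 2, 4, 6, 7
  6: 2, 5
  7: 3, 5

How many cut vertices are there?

0

Removing 2, for instance, still leaves 1 component. No single vertex removal increases the component count — the graph has no articulation points.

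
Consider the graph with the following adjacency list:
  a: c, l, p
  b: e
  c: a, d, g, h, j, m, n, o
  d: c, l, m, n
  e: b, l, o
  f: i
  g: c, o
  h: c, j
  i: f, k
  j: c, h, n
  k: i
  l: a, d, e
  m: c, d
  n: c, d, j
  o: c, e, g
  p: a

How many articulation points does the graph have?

3

Removing a increases the component count from 2 to 3, so a is a cut vertex.
Removing e increases the component count from 2 to 3, so e is a cut vertex.
Removing i increases the component count from 2 to 3, so i is a cut vertex.
By contrast removing n leaves 2 components; it is not a cut vertex. No other vertex is a cut vertex either.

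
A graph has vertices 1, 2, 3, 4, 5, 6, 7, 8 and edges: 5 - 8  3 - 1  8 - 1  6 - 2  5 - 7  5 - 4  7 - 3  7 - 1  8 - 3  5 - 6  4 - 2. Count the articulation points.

1

Removing 5 increases the component count from 1 to 2, so 5 is a cut vertex.
By contrast removing 7 leaves 1 component; it is not a cut vertex. No other vertex is a cut vertex either.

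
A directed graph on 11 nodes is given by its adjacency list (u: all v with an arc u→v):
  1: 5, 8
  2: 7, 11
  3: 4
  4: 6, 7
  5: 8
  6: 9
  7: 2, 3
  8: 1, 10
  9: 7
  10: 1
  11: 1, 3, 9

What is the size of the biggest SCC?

7

{2, 3, 4, 6, 7, 9, 11} are all mutually reachable — one SCC of size 7.
{1, 5, 8, 10} are all mutually reachable — one SCC of size 4.
The largest has 7 vertices.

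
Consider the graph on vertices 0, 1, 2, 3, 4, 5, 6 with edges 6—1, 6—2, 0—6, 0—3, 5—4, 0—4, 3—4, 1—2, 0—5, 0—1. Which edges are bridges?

none

The edges on the cycle 0-3-4-0 are not bridges since each lies on that cycle.
Every edge lies on some cycle, so there are no bridges.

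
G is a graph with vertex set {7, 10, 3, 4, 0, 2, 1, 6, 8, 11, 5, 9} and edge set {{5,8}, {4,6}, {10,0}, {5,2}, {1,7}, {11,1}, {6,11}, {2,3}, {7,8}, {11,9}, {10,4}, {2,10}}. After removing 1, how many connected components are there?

1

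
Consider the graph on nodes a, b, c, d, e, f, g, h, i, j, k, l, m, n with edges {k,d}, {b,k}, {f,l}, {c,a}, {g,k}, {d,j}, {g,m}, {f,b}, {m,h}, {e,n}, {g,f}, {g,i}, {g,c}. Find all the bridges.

a-c, c-g, d-j, d-k, e-n, f-l, g-i, g-m, h-m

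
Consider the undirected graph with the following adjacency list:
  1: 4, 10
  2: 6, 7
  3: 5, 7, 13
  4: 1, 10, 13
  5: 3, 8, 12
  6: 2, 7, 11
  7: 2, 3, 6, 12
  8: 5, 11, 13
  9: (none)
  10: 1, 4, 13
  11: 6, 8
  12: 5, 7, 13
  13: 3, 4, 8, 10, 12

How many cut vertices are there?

1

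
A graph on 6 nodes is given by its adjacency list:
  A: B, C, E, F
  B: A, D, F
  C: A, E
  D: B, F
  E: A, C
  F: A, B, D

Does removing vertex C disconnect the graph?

Deleting C leaves 1 component (was 1) (its neighbors A, E remain connected to each other), so C is not a cut vertex.

No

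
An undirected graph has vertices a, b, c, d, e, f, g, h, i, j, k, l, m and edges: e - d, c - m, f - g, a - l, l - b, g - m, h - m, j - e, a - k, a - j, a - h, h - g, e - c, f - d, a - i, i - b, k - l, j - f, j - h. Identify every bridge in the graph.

none

The edges on the cycle a-i-b-l-a are not bridges since each lies on that cycle.
Every edge lies on some cycle, so there are no bridges.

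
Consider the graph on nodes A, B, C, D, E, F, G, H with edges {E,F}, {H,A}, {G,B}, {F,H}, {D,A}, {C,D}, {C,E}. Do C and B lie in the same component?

The component containing C is {A, C, D, E, F, H}, and B is not in it.

No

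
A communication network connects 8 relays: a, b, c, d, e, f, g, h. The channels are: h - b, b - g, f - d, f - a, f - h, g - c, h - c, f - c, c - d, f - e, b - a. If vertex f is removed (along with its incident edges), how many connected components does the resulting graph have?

2

With f gone, the remaining components are: {e}; {a, b, c, d, g, h}.
That is 2 components.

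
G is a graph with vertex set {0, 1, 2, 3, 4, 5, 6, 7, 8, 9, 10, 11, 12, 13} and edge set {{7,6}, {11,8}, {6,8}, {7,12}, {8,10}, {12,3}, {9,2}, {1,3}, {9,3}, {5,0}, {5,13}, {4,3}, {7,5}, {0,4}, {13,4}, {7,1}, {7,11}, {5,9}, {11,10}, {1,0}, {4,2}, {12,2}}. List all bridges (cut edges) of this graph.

The edges on the cycle 5-13-4-0-5 are not bridges since each lies on that cycle.
Every edge lies on some cycle, so there are no bridges.

none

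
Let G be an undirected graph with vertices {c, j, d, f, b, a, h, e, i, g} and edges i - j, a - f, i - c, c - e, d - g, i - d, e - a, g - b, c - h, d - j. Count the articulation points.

6

Removing a increases the component count from 1 to 2, so a is a cut vertex.
Removing c increases the component count from 1 to 3, so c is a cut vertex.
Removing d increases the component count from 1 to 2, so d is a cut vertex.
Likewise e, g, i are cut vertices.
By contrast removing h leaves 1 component; it is not a cut vertex. No other vertex is a cut vertex either.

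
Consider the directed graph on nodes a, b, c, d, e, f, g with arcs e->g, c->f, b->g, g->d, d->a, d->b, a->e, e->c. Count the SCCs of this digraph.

{a, b, d, e, g} are all mutually reachable — one SCC of size 5.
{f} is an SCC by itself.
{c} is an SCC by itself.
That gives 3 strongly connected components.

3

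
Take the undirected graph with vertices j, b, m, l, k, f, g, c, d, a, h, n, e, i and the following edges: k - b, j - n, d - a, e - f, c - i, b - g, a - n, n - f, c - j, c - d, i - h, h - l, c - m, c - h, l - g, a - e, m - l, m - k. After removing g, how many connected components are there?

1

With g gone, the remaining components are: {a, b, c, d, e, f, h, i, j, k, l, m, n}.
That is 1 component.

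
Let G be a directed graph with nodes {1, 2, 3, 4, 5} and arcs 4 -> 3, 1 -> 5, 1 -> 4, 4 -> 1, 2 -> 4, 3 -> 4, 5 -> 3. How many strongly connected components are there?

{1, 3, 4, 5} are all mutually reachable — one SCC of size 4.
{2} is an SCC by itself.
That gives 2 strongly connected components.

2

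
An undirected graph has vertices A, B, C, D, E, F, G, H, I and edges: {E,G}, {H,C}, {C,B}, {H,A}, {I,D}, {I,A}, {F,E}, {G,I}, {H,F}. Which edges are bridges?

The edges on the cycle H-F-E-G-I-A-H are not bridges since each lies on that cycle.
But removing B-C disconnects B from C; removing H-C disconnects H from C; removing I-D disconnects I from D — these are bridges.

B-C, C-H, D-I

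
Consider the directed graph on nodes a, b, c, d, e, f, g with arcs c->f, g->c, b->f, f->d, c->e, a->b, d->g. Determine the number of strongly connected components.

{c, d, f, g} are all mutually reachable — one SCC of size 4.
{e} is an SCC by itself.
{a} is an SCC by itself.
{b} is an SCC by itself.
That gives 4 strongly connected components.

4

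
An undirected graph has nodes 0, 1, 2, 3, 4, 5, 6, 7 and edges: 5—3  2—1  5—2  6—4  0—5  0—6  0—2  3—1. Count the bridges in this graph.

2

The edges on the cycle 0-5-3-1-2-0 are not bridges since each lies on that cycle.
But removing 4—6 disconnects 4 from 6; removing 0—6 disconnects 0 from 6 — these are bridges.
That makes 2 bridges.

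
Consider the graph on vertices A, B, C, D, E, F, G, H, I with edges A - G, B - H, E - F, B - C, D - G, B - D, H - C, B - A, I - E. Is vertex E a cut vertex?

Deleting E raises the number of components from 2 to 3, so E is a cut vertex.

Yes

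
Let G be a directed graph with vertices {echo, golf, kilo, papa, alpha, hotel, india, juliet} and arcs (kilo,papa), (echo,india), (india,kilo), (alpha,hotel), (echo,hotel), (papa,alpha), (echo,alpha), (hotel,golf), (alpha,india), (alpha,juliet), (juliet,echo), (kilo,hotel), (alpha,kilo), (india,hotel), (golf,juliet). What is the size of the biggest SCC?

{echo, golf, kilo, papa, alpha, hotel, india, juliet} are all mutually reachable — one SCC of size 8.
The largest has 8 vertices.

8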